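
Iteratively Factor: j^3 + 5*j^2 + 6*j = (j + 3)*(j^2 + 2*j) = j*(j + 3)*(j + 2)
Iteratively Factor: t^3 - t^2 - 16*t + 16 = (t - 1)*(t^2 - 16) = (t - 4)*(t - 1)*(t + 4)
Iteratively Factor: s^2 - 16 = (s + 4)*(s - 4)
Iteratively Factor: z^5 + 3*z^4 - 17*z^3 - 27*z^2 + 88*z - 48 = (z + 4)*(z^4 - z^3 - 13*z^2 + 25*z - 12) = (z - 1)*(z + 4)*(z^3 - 13*z + 12) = (z - 1)^2*(z + 4)*(z^2 + z - 12) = (z - 1)^2*(z + 4)^2*(z - 3)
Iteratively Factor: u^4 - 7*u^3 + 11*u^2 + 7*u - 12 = (u - 1)*(u^3 - 6*u^2 + 5*u + 12) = (u - 3)*(u - 1)*(u^2 - 3*u - 4) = (u - 4)*(u - 3)*(u - 1)*(u + 1)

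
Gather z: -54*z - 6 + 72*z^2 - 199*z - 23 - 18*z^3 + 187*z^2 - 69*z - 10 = -18*z^3 + 259*z^2 - 322*z - 39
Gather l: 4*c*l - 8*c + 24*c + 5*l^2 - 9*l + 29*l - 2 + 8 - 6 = 16*c + 5*l^2 + l*(4*c + 20)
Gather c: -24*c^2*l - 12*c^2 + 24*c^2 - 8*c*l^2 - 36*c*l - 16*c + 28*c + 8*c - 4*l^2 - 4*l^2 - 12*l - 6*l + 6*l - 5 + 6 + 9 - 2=c^2*(12 - 24*l) + c*(-8*l^2 - 36*l + 20) - 8*l^2 - 12*l + 8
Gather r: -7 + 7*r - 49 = 7*r - 56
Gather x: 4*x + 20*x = 24*x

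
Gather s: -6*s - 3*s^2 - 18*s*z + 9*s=-3*s^2 + s*(3 - 18*z)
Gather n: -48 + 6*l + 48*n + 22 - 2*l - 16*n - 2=4*l + 32*n - 28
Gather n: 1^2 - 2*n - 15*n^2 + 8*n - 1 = -15*n^2 + 6*n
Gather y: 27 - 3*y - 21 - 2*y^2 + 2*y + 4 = -2*y^2 - y + 10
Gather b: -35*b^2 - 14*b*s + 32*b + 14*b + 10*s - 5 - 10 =-35*b^2 + b*(46 - 14*s) + 10*s - 15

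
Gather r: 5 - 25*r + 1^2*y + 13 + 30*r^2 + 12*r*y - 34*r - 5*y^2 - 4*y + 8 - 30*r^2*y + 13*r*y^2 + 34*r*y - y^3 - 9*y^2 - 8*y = r^2*(30 - 30*y) + r*(13*y^2 + 46*y - 59) - y^3 - 14*y^2 - 11*y + 26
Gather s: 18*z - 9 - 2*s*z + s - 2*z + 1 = s*(1 - 2*z) + 16*z - 8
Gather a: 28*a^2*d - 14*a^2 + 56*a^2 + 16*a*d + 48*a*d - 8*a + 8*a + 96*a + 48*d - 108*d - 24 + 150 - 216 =a^2*(28*d + 42) + a*(64*d + 96) - 60*d - 90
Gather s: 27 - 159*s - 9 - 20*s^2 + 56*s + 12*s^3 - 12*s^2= 12*s^3 - 32*s^2 - 103*s + 18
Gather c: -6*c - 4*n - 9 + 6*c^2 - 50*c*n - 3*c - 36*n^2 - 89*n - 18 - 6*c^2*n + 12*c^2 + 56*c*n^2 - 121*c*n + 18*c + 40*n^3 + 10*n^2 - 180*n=c^2*(18 - 6*n) + c*(56*n^2 - 171*n + 9) + 40*n^3 - 26*n^2 - 273*n - 27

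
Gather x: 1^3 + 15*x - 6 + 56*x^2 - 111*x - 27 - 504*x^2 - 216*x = -448*x^2 - 312*x - 32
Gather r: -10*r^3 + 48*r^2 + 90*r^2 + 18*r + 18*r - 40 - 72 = -10*r^3 + 138*r^2 + 36*r - 112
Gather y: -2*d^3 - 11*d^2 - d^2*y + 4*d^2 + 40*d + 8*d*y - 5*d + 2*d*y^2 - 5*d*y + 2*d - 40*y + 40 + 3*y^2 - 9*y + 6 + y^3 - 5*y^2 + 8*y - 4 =-2*d^3 - 7*d^2 + 37*d + y^3 + y^2*(2*d - 2) + y*(-d^2 + 3*d - 41) + 42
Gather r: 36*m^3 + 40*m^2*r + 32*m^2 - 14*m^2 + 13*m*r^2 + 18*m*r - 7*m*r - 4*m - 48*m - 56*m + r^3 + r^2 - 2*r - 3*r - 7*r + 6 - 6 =36*m^3 + 18*m^2 - 108*m + r^3 + r^2*(13*m + 1) + r*(40*m^2 + 11*m - 12)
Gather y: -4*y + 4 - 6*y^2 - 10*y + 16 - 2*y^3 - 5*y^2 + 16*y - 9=-2*y^3 - 11*y^2 + 2*y + 11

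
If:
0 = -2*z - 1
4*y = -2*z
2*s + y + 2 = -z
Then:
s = -7/8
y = 1/4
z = -1/2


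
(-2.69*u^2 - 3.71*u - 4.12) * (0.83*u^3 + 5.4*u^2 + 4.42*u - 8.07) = -2.2327*u^5 - 17.6053*u^4 - 35.3434*u^3 - 16.9379*u^2 + 11.7293*u + 33.2484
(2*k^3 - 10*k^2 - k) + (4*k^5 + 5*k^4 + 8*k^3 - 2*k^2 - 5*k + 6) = 4*k^5 + 5*k^4 + 10*k^3 - 12*k^2 - 6*k + 6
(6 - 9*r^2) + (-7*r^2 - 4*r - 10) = -16*r^2 - 4*r - 4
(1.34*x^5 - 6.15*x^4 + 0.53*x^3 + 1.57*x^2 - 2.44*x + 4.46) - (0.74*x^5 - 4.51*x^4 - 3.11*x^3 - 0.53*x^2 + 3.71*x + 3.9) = 0.6*x^5 - 1.64*x^4 + 3.64*x^3 + 2.1*x^2 - 6.15*x + 0.56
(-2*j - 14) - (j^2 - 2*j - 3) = -j^2 - 11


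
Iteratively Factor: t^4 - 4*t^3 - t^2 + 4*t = (t)*(t^3 - 4*t^2 - t + 4) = t*(t + 1)*(t^2 - 5*t + 4) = t*(t - 4)*(t + 1)*(t - 1)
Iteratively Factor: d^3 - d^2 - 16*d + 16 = (d + 4)*(d^2 - 5*d + 4) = (d - 4)*(d + 4)*(d - 1)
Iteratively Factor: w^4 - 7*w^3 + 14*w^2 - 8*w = (w - 4)*(w^3 - 3*w^2 + 2*w) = (w - 4)*(w - 2)*(w^2 - w) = w*(w - 4)*(w - 2)*(w - 1)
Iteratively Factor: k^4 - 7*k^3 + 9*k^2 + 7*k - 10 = (k + 1)*(k^3 - 8*k^2 + 17*k - 10) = (k - 5)*(k + 1)*(k^2 - 3*k + 2) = (k - 5)*(k - 1)*(k + 1)*(k - 2)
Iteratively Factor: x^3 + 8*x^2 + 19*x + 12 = (x + 4)*(x^2 + 4*x + 3) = (x + 3)*(x + 4)*(x + 1)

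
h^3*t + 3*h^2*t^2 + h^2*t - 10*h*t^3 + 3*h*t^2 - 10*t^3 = (h - 2*t)*(h + 5*t)*(h*t + t)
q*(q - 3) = q^2 - 3*q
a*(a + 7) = a^2 + 7*a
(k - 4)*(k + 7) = k^2 + 3*k - 28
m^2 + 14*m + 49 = (m + 7)^2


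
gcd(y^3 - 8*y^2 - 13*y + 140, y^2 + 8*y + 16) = y + 4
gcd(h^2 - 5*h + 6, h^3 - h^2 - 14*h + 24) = h^2 - 5*h + 6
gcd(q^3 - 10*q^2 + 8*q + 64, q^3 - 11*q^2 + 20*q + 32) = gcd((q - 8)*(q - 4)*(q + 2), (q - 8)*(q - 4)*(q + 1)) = q^2 - 12*q + 32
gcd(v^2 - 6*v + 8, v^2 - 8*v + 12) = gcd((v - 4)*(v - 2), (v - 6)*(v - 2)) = v - 2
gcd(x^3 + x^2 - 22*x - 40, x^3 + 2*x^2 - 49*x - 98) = x + 2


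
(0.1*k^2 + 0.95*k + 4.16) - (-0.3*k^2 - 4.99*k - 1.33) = 0.4*k^2 + 5.94*k + 5.49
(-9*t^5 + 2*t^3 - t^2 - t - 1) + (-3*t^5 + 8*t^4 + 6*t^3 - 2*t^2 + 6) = -12*t^5 + 8*t^4 + 8*t^3 - 3*t^2 - t + 5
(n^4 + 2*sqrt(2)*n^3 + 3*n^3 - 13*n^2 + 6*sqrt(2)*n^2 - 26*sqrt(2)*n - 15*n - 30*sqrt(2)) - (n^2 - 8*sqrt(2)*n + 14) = n^4 + 2*sqrt(2)*n^3 + 3*n^3 - 14*n^2 + 6*sqrt(2)*n^2 - 18*sqrt(2)*n - 15*n - 30*sqrt(2) - 14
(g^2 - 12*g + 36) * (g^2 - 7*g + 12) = g^4 - 19*g^3 + 132*g^2 - 396*g + 432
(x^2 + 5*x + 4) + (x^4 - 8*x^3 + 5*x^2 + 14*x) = x^4 - 8*x^3 + 6*x^2 + 19*x + 4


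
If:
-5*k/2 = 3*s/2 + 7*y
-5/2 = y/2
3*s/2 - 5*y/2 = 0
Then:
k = 19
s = -25/3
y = -5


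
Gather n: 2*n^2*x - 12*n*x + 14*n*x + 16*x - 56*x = 2*n^2*x + 2*n*x - 40*x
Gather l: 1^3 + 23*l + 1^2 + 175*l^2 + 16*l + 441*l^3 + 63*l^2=441*l^3 + 238*l^2 + 39*l + 2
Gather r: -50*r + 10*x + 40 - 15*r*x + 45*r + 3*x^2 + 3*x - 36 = r*(-15*x - 5) + 3*x^2 + 13*x + 4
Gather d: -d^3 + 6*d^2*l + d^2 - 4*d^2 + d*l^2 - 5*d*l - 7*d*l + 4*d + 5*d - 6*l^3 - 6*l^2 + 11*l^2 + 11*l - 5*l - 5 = -d^3 + d^2*(6*l - 3) + d*(l^2 - 12*l + 9) - 6*l^3 + 5*l^2 + 6*l - 5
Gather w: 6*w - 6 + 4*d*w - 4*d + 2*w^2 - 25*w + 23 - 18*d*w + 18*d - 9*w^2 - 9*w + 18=14*d - 7*w^2 + w*(-14*d - 28) + 35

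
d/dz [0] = 0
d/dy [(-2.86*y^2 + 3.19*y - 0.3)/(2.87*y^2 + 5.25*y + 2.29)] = (-24.1703*y^2 - 11.3768*y + 8.8801)/(8.2369*y^4 + 30.135*y^3 + 40.7071*y^2 + 24.045*y + 5.2441)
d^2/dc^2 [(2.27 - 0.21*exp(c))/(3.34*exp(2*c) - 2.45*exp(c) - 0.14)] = (-2.342676*exp(4*c) + 99.574418*exp(3*c) - 56.315406*exp(2*c) + 17.943513*exp(c) - 0.782726)*exp(c)/(37.259704*exp(6*c) - 81.99366*exp(5*c) + 55.459698*exp(4*c) - 7.832405*exp(3*c) - 2.324658*exp(2*c) - 0.14406*exp(c) - 0.002744)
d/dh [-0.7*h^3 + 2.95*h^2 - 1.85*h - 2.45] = -2.1*h^2 + 5.9*h - 1.85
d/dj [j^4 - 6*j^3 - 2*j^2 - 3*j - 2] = 4*j^3 - 18*j^2 - 4*j - 3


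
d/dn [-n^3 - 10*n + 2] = -3*n^2 - 10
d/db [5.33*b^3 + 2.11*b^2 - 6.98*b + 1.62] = 15.99*b^2 + 4.22*b - 6.98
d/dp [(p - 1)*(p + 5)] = 2*p + 4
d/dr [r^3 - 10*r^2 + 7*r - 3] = 3*r^2 - 20*r + 7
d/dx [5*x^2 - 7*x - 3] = 10*x - 7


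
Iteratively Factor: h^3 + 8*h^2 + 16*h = (h + 4)*(h^2 + 4*h) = (h + 4)^2*(h)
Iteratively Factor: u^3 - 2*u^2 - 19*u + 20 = (u + 4)*(u^2 - 6*u + 5) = (u - 1)*(u + 4)*(u - 5)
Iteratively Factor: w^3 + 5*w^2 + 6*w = (w + 3)*(w^2 + 2*w) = (w + 2)*(w + 3)*(w)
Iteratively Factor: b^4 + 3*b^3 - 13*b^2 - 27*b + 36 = (b - 1)*(b^3 + 4*b^2 - 9*b - 36) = (b - 3)*(b - 1)*(b^2 + 7*b + 12) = (b - 3)*(b - 1)*(b + 4)*(b + 3)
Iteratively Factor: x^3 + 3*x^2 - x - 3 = (x + 1)*(x^2 + 2*x - 3) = (x + 1)*(x + 3)*(x - 1)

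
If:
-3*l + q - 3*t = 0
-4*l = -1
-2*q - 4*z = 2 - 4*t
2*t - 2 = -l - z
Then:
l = 1/4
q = 6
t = 7/4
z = -7/4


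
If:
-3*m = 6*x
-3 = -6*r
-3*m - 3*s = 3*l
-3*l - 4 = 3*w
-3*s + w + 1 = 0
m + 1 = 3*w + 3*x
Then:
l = -95/24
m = 11/4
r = 1/2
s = 29/24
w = 21/8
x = -11/8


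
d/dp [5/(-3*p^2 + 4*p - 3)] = 10*(3*p - 2)/(3*p^2 - 4*p + 3)^2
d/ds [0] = 0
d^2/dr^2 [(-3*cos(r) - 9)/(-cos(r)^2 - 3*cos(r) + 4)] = 3*(-9*(1 - cos(2*r))^2*cos(r) - 9*(1 - cos(2*r))^2 - 41*cos(r) - 174*cos(2*r) - 57*cos(3*r) + 2*cos(5*r) + 270)/(4*(cos(r) - 1)^3*(cos(r) + 4)^3)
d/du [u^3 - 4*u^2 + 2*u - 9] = 3*u^2 - 8*u + 2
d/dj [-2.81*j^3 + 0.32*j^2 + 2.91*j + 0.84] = -8.43*j^2 + 0.64*j + 2.91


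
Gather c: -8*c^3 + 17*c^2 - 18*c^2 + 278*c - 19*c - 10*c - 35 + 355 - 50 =-8*c^3 - c^2 + 249*c + 270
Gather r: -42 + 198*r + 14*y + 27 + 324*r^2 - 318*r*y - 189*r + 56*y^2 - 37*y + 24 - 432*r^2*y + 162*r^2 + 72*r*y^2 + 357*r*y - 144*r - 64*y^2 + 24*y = r^2*(486 - 432*y) + r*(72*y^2 + 39*y - 135) - 8*y^2 + y + 9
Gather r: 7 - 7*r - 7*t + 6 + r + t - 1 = -6*r - 6*t + 12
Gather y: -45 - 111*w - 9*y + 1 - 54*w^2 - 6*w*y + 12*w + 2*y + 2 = -54*w^2 - 99*w + y*(-6*w - 7) - 42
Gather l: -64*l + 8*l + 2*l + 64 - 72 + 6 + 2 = -54*l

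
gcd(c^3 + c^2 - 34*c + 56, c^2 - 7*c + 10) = c - 2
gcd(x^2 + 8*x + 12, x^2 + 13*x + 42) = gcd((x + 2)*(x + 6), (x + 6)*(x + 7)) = x + 6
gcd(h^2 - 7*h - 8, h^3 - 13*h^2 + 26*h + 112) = h - 8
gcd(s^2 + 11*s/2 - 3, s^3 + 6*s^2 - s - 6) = s + 6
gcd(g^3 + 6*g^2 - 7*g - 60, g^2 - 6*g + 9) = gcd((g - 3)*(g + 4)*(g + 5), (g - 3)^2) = g - 3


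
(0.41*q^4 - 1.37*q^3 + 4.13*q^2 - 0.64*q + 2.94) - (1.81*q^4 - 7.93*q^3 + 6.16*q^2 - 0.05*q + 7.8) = -1.4*q^4 + 6.56*q^3 - 2.03*q^2 - 0.59*q - 4.86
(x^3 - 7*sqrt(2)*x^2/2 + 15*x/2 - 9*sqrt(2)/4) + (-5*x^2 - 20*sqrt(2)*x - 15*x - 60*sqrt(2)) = x^3 - 5*x^2 - 7*sqrt(2)*x^2/2 - 20*sqrt(2)*x - 15*x/2 - 249*sqrt(2)/4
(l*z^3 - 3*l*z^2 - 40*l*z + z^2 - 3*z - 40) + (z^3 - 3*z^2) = l*z^3 - 3*l*z^2 - 40*l*z + z^3 - 2*z^2 - 3*z - 40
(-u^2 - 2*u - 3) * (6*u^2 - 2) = -6*u^4 - 12*u^3 - 16*u^2 + 4*u + 6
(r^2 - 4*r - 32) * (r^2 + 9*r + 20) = r^4 + 5*r^3 - 48*r^2 - 368*r - 640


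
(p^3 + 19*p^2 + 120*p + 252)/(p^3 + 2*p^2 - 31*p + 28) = (p^2 + 12*p + 36)/(p^2 - 5*p + 4)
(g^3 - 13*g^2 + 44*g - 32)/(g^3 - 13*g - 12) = (g^2 - 9*g + 8)/(g^2 + 4*g + 3)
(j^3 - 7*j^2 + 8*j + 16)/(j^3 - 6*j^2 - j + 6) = (j^2 - 8*j + 16)/(j^2 - 7*j + 6)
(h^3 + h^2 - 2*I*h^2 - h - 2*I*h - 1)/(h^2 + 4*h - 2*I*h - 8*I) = (h^3 + h^2*(1 - 2*I) - h*(1 + 2*I) - 1)/(h^2 + 2*h*(2 - I) - 8*I)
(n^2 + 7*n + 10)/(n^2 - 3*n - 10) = (n + 5)/(n - 5)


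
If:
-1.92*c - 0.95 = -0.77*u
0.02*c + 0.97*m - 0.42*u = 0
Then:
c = 0.401041666666667*u - 0.494791666666667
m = 0.424720790378007*u + 0.0102018900343643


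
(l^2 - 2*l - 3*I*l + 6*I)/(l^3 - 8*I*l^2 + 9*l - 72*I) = (l - 2)/(l^2 - 5*I*l + 24)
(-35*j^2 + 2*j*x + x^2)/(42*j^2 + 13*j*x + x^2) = (-5*j + x)/(6*j + x)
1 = 1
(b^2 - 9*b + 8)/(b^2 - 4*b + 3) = (b - 8)/(b - 3)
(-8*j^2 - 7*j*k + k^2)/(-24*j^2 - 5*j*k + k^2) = (j + k)/(3*j + k)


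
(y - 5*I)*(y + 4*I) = y^2 - I*y + 20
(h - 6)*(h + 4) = h^2 - 2*h - 24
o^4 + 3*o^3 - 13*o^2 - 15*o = o*(o - 3)*(o + 1)*(o + 5)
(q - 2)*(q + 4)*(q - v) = q^3 - q^2*v + 2*q^2 - 2*q*v - 8*q + 8*v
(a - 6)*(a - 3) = a^2 - 9*a + 18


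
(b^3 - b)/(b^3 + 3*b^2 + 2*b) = (b - 1)/(b + 2)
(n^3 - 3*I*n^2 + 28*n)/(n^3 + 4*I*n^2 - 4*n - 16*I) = n*(n - 7*I)/(n^2 - 4)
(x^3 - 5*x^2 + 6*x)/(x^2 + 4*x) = (x^2 - 5*x + 6)/(x + 4)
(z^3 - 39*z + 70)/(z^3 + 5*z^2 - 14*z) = (z - 5)/z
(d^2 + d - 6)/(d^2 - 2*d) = (d + 3)/d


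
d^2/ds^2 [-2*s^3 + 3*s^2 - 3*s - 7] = 6 - 12*s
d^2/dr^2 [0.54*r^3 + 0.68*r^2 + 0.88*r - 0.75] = 3.24*r + 1.36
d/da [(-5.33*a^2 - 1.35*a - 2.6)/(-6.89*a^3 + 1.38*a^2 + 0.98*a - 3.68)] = (-36.7237*a^4 - 18.603*a^3 - 57.1024*a^2 + 46.4048*a + 7.516)/(47.4721*a^6 - 19.0164*a^5 - 11.6*a^4 + 53.4152*a^3 - 9.1964*a^2 - 7.2128*a + 13.5424)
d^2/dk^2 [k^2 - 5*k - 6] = 2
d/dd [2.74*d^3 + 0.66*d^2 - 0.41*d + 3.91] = 8.22*d^2 + 1.32*d - 0.41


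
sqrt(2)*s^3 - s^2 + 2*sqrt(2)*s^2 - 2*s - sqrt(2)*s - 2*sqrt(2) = (s + 2)*(s - sqrt(2))*(sqrt(2)*s + 1)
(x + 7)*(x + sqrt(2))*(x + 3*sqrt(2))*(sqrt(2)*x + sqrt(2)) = sqrt(2)*x^4 + 8*x^3 + 8*sqrt(2)*x^3 + 13*sqrt(2)*x^2 + 64*x^2 + 56*x + 48*sqrt(2)*x + 42*sqrt(2)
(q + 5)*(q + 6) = q^2 + 11*q + 30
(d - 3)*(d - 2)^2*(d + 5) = d^4 - 2*d^3 - 19*d^2 + 68*d - 60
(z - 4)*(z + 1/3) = z^2 - 11*z/3 - 4/3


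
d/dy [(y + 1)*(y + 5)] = 2*y + 6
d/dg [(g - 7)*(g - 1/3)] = 2*g - 22/3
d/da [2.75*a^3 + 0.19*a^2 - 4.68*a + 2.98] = 8.25*a^2 + 0.38*a - 4.68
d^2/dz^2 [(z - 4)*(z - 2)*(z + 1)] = 6*z - 10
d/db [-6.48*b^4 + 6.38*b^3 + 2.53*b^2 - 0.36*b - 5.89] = -25.92*b^3 + 19.14*b^2 + 5.06*b - 0.36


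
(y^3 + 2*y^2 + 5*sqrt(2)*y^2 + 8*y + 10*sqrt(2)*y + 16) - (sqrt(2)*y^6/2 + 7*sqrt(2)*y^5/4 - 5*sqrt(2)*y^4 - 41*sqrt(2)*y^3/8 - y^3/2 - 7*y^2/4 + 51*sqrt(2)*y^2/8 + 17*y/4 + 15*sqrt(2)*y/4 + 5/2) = -sqrt(2)*y^6/2 - 7*sqrt(2)*y^5/4 + 5*sqrt(2)*y^4 + 3*y^3/2 + 41*sqrt(2)*y^3/8 - 11*sqrt(2)*y^2/8 + 15*y^2/4 + 15*y/4 + 25*sqrt(2)*y/4 + 27/2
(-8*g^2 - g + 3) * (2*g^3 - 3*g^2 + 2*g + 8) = -16*g^5 + 22*g^4 - 7*g^3 - 75*g^2 - 2*g + 24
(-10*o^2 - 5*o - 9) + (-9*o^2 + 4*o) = -19*o^2 - o - 9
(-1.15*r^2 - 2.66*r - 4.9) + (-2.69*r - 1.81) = -1.15*r^2 - 5.35*r - 6.71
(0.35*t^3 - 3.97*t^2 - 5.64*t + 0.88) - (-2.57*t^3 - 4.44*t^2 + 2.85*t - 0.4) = 2.92*t^3 + 0.47*t^2 - 8.49*t + 1.28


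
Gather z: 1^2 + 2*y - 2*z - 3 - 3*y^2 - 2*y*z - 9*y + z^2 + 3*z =-3*y^2 - 7*y + z^2 + z*(1 - 2*y) - 2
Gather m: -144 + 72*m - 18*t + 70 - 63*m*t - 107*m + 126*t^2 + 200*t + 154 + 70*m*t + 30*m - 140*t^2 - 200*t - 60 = m*(7*t - 5) - 14*t^2 - 18*t + 20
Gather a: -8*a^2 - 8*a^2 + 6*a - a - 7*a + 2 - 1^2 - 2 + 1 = -16*a^2 - 2*a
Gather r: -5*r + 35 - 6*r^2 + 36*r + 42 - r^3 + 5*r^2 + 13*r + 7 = -r^3 - r^2 + 44*r + 84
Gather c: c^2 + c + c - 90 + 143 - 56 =c^2 + 2*c - 3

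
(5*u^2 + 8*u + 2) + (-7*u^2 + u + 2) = -2*u^2 + 9*u + 4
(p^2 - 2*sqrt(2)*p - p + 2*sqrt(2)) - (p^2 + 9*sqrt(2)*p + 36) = -11*sqrt(2)*p - p - 36 + 2*sqrt(2)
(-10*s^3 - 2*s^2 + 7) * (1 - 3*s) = 30*s^4 - 4*s^3 - 2*s^2 - 21*s + 7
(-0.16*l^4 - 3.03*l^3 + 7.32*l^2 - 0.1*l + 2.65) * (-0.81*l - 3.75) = 0.1296*l^5 + 3.0543*l^4 + 5.4333*l^3 - 27.369*l^2 - 1.7715*l - 9.9375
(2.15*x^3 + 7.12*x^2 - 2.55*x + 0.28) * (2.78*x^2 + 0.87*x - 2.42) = 5.977*x^5 + 21.6641*x^4 - 6.0976*x^3 - 18.6705*x^2 + 6.4146*x - 0.6776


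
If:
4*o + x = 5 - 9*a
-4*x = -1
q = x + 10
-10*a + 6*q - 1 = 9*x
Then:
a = 233/40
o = -1907/160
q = 41/4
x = 1/4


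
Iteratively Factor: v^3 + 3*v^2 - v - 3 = (v + 1)*(v^2 + 2*v - 3) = (v + 1)*(v + 3)*(v - 1)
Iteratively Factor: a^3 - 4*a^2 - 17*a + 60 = (a + 4)*(a^2 - 8*a + 15) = (a - 3)*(a + 4)*(a - 5)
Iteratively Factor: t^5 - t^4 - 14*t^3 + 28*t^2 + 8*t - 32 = (t + 4)*(t^4 - 5*t^3 + 6*t^2 + 4*t - 8) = (t - 2)*(t + 4)*(t^3 - 3*t^2 + 4) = (t - 2)^2*(t + 4)*(t^2 - t - 2) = (t - 2)^2*(t + 1)*(t + 4)*(t - 2)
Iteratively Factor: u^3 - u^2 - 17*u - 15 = (u - 5)*(u^2 + 4*u + 3) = (u - 5)*(u + 1)*(u + 3)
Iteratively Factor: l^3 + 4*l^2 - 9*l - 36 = (l - 3)*(l^2 + 7*l + 12) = (l - 3)*(l + 3)*(l + 4)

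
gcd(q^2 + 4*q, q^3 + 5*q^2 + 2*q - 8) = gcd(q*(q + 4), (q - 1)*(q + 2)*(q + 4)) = q + 4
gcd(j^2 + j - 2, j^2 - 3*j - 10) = j + 2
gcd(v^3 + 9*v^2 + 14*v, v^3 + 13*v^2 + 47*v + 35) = v + 7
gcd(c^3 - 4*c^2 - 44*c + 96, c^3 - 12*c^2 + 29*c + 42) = 1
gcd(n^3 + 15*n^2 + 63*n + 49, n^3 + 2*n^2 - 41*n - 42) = n^2 + 8*n + 7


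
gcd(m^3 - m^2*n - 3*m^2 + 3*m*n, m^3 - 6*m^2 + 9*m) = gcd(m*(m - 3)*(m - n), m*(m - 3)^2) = m^2 - 3*m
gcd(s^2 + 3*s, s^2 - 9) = s + 3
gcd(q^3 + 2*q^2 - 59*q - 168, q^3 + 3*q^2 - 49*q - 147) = q^2 + 10*q + 21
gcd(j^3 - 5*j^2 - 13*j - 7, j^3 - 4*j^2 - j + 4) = j + 1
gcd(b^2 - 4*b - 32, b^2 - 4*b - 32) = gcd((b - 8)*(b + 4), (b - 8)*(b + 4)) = b^2 - 4*b - 32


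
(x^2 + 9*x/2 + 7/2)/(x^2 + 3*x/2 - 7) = (x + 1)/(x - 2)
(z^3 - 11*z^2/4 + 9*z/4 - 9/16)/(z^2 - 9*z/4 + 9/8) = z - 1/2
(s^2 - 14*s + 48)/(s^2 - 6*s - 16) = (s - 6)/(s + 2)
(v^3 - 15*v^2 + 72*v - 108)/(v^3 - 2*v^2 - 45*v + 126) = (v - 6)/(v + 7)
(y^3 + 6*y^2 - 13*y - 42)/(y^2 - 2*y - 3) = (y^2 + 9*y + 14)/(y + 1)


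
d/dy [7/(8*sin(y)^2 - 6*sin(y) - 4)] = 7*(3 - 8*sin(y))*cos(y)/(2*(3*sin(y) + 2*cos(2*y))^2)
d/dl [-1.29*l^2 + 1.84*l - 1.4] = 1.84 - 2.58*l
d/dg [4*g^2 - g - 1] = 8*g - 1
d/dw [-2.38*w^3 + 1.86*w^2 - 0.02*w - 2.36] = -7.14*w^2 + 3.72*w - 0.02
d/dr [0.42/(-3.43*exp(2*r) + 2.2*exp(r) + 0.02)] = (2.8812*exp(r) - 0.924)*exp(r)/(-3.43*exp(2*r) + 2.2*exp(r) + 0.02)^2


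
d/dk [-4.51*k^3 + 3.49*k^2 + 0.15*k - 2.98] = -13.53*k^2 + 6.98*k + 0.15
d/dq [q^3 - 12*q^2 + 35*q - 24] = 3*q^2 - 24*q + 35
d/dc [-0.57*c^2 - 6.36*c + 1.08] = -1.14*c - 6.36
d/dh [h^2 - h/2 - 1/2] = 2*h - 1/2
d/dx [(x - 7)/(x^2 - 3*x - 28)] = -1/(x^2 + 8*x + 16)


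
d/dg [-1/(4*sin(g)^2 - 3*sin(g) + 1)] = (8*sin(g) - 3)*cos(g)/(4*sin(g)^2 - 3*sin(g) + 1)^2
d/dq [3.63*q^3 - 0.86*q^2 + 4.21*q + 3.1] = 10.89*q^2 - 1.72*q + 4.21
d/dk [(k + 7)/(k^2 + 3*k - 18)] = (k^2 + 3*k - (k + 7)*(2*k + 3) - 18)/(k^2 + 3*k - 18)^2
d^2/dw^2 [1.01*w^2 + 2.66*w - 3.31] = 2.02000000000000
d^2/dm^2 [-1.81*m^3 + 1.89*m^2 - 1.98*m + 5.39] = 3.78 - 10.86*m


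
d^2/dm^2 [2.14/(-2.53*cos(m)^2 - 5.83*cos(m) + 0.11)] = (54.791704*(1 - cos(m)^2)^2 + 94.694358*cos(m)^3 + 102.514346*cos(m)^2 - 188.016334*cos(m) - 201.45532)/(2.53*cos(m)^2 + 5.83*cos(m) - 0.11)^3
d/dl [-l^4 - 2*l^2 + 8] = 4*l*(-l^2 - 1)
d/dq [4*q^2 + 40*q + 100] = 8*q + 40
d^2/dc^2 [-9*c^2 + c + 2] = -18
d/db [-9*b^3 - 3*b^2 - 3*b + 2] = -27*b^2 - 6*b - 3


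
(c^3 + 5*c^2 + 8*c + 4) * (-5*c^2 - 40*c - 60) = -5*c^5 - 65*c^4 - 300*c^3 - 640*c^2 - 640*c - 240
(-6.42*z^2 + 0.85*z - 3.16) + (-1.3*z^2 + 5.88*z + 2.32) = -7.72*z^2 + 6.73*z - 0.84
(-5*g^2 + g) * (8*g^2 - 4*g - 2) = -40*g^4 + 28*g^3 + 6*g^2 - 2*g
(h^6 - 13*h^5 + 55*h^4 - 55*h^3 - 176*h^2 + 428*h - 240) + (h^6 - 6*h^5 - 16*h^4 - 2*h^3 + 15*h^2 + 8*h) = 2*h^6 - 19*h^5 + 39*h^4 - 57*h^3 - 161*h^2 + 436*h - 240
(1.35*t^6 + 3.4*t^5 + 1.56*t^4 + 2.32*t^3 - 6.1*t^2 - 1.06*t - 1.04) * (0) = 0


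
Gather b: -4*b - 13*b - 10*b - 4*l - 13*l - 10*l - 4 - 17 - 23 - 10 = -27*b - 27*l - 54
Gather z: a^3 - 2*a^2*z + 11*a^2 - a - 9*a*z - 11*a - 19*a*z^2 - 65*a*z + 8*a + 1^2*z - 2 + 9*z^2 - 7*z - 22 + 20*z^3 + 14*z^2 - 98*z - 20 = a^3 + 11*a^2 - 4*a + 20*z^3 + z^2*(23 - 19*a) + z*(-2*a^2 - 74*a - 104) - 44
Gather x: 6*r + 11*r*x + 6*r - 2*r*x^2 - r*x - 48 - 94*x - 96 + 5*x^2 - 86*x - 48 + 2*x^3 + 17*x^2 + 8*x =12*r + 2*x^3 + x^2*(22 - 2*r) + x*(10*r - 172) - 192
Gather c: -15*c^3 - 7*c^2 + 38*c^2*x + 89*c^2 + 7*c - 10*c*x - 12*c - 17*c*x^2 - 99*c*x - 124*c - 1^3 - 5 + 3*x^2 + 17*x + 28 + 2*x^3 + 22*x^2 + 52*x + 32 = -15*c^3 + c^2*(38*x + 82) + c*(-17*x^2 - 109*x - 129) + 2*x^3 + 25*x^2 + 69*x + 54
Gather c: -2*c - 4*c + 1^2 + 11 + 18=30 - 6*c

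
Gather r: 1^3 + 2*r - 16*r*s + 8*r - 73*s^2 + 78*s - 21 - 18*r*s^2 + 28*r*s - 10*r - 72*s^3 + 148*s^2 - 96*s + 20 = r*(-18*s^2 + 12*s) - 72*s^3 + 75*s^2 - 18*s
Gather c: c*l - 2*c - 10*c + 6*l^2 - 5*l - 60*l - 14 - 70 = c*(l - 12) + 6*l^2 - 65*l - 84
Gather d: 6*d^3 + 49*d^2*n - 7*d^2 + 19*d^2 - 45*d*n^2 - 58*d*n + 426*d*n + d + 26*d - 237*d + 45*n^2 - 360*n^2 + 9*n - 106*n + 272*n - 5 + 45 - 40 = 6*d^3 + d^2*(49*n + 12) + d*(-45*n^2 + 368*n - 210) - 315*n^2 + 175*n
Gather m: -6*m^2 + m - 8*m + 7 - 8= -6*m^2 - 7*m - 1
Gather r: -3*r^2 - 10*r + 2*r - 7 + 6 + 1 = -3*r^2 - 8*r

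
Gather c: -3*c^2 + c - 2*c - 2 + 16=-3*c^2 - c + 14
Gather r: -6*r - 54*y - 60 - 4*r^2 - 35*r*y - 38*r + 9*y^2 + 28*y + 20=-4*r^2 + r*(-35*y - 44) + 9*y^2 - 26*y - 40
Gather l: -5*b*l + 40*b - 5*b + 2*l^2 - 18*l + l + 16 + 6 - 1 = 35*b + 2*l^2 + l*(-5*b - 17) + 21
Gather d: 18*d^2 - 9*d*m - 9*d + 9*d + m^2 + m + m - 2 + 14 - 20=18*d^2 - 9*d*m + m^2 + 2*m - 8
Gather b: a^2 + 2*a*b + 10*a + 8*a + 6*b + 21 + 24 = a^2 + 18*a + b*(2*a + 6) + 45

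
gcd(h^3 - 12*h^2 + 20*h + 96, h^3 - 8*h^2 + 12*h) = h - 6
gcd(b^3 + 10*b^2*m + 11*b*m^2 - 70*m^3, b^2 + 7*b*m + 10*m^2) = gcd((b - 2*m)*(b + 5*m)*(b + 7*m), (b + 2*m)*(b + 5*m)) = b + 5*m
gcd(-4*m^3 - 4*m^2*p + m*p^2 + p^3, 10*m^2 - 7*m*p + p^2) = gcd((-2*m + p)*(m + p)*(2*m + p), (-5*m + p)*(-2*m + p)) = -2*m + p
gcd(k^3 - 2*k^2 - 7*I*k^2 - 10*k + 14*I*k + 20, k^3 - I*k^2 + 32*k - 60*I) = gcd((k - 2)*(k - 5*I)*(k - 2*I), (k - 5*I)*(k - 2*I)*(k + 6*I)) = k^2 - 7*I*k - 10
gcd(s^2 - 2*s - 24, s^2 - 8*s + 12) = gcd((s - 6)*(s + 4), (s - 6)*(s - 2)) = s - 6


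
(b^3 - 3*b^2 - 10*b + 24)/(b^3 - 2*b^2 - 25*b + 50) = (b^2 - b - 12)/(b^2 - 25)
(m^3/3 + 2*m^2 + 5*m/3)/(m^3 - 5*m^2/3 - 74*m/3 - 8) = m*(m^2 + 6*m + 5)/(3*m^3 - 5*m^2 - 74*m - 24)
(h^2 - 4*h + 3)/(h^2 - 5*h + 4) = (h - 3)/(h - 4)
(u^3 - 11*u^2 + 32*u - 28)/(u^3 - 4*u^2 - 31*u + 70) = (u - 2)/(u + 5)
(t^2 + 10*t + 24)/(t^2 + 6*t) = (t + 4)/t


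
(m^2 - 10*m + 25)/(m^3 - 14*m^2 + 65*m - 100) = 1/(m - 4)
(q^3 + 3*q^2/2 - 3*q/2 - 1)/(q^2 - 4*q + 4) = (2*q^3 + 3*q^2 - 3*q - 2)/(2*(q^2 - 4*q + 4))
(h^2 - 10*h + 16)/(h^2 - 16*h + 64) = (h - 2)/(h - 8)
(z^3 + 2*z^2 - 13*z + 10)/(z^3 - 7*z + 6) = (z + 5)/(z + 3)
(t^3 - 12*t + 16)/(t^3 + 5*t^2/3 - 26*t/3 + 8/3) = 3*(t - 2)/(3*t - 1)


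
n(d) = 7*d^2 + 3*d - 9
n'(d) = 14*d + 3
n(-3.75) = 78.19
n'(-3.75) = -49.50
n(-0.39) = -9.11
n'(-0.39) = -2.46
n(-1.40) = 0.52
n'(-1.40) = -16.60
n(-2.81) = 37.84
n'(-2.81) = -36.34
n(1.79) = 18.80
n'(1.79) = 28.06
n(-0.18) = -9.31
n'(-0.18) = 0.48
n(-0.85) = -6.49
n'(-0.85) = -8.90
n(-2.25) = 19.69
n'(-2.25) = -28.50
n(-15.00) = 1521.00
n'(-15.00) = -207.00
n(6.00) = 261.00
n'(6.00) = 87.00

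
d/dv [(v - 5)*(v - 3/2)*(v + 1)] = 3*v^2 - 11*v + 1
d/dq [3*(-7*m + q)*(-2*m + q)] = -27*m + 6*q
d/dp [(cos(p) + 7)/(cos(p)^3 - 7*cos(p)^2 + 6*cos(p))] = 2*(cos(p)^3 + 7*cos(p)^2 - 49*cos(p) + 21)*sin(p)/((cos(p) - 6)^2*(cos(p) - 1)^2*cos(p)^2)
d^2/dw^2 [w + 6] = 0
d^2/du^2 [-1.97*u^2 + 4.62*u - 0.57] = -3.94000000000000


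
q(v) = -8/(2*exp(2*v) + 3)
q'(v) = 32*exp(2*v)/(2*exp(2*v) + 3)^2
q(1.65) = -0.14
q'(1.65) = 0.26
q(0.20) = -1.34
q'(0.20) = 1.33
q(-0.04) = -1.65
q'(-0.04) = 1.26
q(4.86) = -0.00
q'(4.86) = 0.00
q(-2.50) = -2.65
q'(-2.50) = 0.02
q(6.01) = -0.00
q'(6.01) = 0.00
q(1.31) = -0.26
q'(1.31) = 0.47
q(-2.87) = -2.66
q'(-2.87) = 0.01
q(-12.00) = -2.67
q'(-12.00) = 0.00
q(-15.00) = -2.67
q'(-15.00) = 0.00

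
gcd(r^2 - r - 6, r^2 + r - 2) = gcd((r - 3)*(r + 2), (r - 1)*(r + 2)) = r + 2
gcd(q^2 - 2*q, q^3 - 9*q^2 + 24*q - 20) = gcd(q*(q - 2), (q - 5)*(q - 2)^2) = q - 2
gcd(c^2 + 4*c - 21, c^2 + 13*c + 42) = c + 7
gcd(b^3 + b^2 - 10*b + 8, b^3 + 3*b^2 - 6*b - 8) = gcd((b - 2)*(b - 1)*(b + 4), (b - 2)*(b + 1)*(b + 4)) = b^2 + 2*b - 8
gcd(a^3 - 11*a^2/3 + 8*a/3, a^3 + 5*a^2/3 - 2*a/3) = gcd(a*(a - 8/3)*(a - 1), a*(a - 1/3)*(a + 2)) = a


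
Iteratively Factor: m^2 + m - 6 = (m + 3)*(m - 2)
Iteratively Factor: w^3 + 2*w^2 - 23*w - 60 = (w + 4)*(w^2 - 2*w - 15) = (w + 3)*(w + 4)*(w - 5)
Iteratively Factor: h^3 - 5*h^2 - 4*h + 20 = (h - 5)*(h^2 - 4) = (h - 5)*(h + 2)*(h - 2)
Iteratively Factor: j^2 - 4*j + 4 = (j - 2)*(j - 2)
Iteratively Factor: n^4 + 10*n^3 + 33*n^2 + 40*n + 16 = (n + 4)*(n^3 + 6*n^2 + 9*n + 4) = (n + 4)^2*(n^2 + 2*n + 1) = (n + 1)*(n + 4)^2*(n + 1)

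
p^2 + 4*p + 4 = (p + 2)^2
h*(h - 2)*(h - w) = h^3 - h^2*w - 2*h^2 + 2*h*w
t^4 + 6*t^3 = t^3*(t + 6)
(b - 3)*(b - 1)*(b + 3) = b^3 - b^2 - 9*b + 9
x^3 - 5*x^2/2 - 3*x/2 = x*(x - 3)*(x + 1/2)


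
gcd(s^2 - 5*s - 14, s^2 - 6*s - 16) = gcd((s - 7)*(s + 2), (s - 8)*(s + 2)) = s + 2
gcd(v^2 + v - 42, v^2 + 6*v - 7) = v + 7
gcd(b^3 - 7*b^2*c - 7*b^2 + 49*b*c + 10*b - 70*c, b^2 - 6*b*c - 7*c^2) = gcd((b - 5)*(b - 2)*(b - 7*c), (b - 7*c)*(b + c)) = b - 7*c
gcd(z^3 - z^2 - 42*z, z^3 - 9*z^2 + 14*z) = z^2 - 7*z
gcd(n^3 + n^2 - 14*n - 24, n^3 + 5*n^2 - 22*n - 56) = n^2 - 2*n - 8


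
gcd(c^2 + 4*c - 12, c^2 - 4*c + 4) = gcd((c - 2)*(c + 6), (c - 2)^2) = c - 2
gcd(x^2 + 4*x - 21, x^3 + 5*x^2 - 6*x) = 1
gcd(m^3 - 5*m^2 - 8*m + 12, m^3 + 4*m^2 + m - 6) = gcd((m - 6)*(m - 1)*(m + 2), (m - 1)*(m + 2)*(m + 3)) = m^2 + m - 2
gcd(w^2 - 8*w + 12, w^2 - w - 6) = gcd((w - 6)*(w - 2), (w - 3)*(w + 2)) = 1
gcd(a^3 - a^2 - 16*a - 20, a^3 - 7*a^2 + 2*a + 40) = a^2 - 3*a - 10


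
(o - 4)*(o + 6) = o^2 + 2*o - 24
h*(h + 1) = h^2 + h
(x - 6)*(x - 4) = x^2 - 10*x + 24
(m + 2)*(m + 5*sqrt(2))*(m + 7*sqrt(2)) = m^3 + 2*m^2 + 12*sqrt(2)*m^2 + 24*sqrt(2)*m + 70*m + 140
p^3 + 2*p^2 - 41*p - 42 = (p - 6)*(p + 1)*(p + 7)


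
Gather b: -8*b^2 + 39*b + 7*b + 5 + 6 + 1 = -8*b^2 + 46*b + 12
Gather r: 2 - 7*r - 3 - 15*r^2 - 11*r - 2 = -15*r^2 - 18*r - 3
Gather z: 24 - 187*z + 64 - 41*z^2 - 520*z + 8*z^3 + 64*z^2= 8*z^3 + 23*z^2 - 707*z + 88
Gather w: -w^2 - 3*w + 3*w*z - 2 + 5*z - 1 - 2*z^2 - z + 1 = -w^2 + w*(3*z - 3) - 2*z^2 + 4*z - 2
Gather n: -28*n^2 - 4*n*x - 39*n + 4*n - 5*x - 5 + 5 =-28*n^2 + n*(-4*x - 35) - 5*x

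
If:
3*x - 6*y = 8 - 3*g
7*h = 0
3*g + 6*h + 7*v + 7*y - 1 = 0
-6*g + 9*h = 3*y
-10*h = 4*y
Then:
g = 0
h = 0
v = 1/7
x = 8/3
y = 0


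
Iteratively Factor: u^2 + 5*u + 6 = (u + 3)*(u + 2)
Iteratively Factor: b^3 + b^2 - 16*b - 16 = (b + 1)*(b^2 - 16) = (b + 1)*(b + 4)*(b - 4)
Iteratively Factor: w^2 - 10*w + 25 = (w - 5)*(w - 5)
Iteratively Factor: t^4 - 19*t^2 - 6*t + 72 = (t + 3)*(t^3 - 3*t^2 - 10*t + 24) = (t - 4)*(t + 3)*(t^2 + t - 6) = (t - 4)*(t - 2)*(t + 3)*(t + 3)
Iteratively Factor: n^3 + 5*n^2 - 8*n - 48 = (n - 3)*(n^2 + 8*n + 16) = (n - 3)*(n + 4)*(n + 4)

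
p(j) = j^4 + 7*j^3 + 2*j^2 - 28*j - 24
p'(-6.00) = -160.00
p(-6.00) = 0.00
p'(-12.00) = -3964.00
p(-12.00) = 9240.00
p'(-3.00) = 41.00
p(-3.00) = -30.00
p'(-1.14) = -11.19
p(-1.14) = 1.84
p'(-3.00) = 41.00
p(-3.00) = -30.00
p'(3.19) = 328.31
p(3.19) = 237.82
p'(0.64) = -15.79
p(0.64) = -39.10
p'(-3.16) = 42.84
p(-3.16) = -36.72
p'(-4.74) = -1.13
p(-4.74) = -87.03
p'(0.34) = -24.06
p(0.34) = -33.00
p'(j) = 4*j^3 + 21*j^2 + 4*j - 28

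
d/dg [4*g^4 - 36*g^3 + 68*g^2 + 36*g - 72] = 16*g^3 - 108*g^2 + 136*g + 36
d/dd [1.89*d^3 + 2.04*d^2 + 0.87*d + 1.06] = 5.67*d^2 + 4.08*d + 0.87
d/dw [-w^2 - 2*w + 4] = -2*w - 2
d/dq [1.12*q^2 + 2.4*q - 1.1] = 2.24*q + 2.4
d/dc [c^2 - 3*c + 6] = 2*c - 3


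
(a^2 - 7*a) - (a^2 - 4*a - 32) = 32 - 3*a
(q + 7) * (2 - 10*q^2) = -10*q^3 - 70*q^2 + 2*q + 14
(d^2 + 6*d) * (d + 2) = d^3 + 8*d^2 + 12*d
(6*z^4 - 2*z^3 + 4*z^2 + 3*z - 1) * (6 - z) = -6*z^5 + 38*z^4 - 16*z^3 + 21*z^2 + 19*z - 6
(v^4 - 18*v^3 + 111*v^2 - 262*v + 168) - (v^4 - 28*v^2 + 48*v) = -18*v^3 + 139*v^2 - 310*v + 168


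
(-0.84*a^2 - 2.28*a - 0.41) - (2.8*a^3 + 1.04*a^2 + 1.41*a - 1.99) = -2.8*a^3 - 1.88*a^2 - 3.69*a + 1.58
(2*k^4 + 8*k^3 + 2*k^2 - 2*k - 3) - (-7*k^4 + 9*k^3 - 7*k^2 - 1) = 9*k^4 - k^3 + 9*k^2 - 2*k - 2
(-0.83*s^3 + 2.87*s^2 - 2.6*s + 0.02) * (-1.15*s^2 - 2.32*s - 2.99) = 0.9545*s^5 - 1.3749*s^4 - 1.1867*s^3 - 2.5723*s^2 + 7.7276*s - 0.0598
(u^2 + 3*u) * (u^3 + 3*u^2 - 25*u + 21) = u^5 + 6*u^4 - 16*u^3 - 54*u^2 + 63*u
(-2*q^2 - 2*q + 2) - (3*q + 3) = -2*q^2 - 5*q - 1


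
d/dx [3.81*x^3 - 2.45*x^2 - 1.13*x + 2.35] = 11.43*x^2 - 4.9*x - 1.13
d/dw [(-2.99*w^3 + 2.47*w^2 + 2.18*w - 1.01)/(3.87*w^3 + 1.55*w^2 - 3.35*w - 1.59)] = (-14.1934*w^4 + 3.1598*w^3 + 14.3349*w^2 - 4.7236*w - 6.8497)/(14.9769*w^6 + 11.997*w^5 - 23.5265*w^4 - 22.6916*w^3 + 6.2935*w^2 + 10.653*w + 2.5281)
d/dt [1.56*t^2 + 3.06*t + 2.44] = 3.12*t + 3.06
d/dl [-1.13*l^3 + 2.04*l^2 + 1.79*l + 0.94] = -3.39*l^2 + 4.08*l + 1.79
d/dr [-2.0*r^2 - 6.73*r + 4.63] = -4.0*r - 6.73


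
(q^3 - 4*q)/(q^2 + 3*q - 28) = q*(q^2 - 4)/(q^2 + 3*q - 28)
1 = 1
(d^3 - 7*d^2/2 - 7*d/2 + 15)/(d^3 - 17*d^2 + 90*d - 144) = (d^2 - d/2 - 5)/(d^2 - 14*d + 48)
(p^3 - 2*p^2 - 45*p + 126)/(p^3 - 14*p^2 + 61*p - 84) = (p^2 + p - 42)/(p^2 - 11*p + 28)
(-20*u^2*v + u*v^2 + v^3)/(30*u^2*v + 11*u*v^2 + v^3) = (-4*u + v)/(6*u + v)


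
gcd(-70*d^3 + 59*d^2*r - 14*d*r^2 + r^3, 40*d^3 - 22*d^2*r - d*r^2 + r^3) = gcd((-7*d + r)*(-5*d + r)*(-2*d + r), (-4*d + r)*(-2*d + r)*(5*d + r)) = -2*d + r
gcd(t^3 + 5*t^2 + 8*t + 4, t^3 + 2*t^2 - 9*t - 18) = t + 2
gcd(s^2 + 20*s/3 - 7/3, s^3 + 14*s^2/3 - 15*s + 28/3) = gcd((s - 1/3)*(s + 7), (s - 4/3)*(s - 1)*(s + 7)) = s + 7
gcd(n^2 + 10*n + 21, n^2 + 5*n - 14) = n + 7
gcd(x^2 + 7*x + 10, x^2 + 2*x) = x + 2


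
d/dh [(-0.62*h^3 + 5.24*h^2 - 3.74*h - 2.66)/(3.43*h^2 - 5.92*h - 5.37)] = (-2.1266*h^4 + 7.34079999999999*h^3 - 8.20440000000001*h^2 - 38.03*h + 4.3366)/(11.7649*h^4 - 40.6112*h^3 - 1.7918*h^2 + 63.5808*h + 28.8369)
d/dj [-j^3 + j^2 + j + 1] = -3*j^2 + 2*j + 1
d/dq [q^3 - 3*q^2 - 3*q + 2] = 3*q^2 - 6*q - 3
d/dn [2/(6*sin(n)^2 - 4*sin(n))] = 2*(-3/tan(n) + cos(n)/sin(n)^2)/(3*sin(n) - 2)^2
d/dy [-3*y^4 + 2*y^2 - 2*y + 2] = -12*y^3 + 4*y - 2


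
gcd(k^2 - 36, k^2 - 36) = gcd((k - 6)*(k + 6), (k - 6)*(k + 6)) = k^2 - 36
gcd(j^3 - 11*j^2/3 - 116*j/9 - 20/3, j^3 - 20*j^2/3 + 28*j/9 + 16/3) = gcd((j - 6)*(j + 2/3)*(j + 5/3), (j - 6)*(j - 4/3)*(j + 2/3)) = j^2 - 16*j/3 - 4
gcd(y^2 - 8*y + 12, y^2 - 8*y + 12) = y^2 - 8*y + 12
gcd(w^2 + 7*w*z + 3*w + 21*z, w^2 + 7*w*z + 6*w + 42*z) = w + 7*z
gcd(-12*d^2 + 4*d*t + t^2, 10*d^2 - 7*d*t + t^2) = -2*d + t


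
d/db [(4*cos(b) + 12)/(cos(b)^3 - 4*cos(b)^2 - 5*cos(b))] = 2*(-45*cos(b) + 5*cos(2*b) + cos(3*b) - 25)*sin(b)/((cos(b) - 5)^2*(cos(b) + 1)^2*cos(b)^2)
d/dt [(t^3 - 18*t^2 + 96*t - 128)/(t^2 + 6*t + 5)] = (t^4 + 12*t^3 - 189*t^2 + 76*t + 1248)/(t^4 + 12*t^3 + 46*t^2 + 60*t + 25)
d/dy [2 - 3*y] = -3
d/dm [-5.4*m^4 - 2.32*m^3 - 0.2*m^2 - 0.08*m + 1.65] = -21.6*m^3 - 6.96*m^2 - 0.4*m - 0.08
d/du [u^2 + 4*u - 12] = 2*u + 4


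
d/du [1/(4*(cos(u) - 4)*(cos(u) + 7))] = (2*cos(u) + 3)*sin(u)/(4*(cos(u) - 4)^2*(cos(u) + 7)^2)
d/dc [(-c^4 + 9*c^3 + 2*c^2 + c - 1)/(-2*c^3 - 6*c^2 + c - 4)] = (2*c^6 + 12*c^5 - 53*c^4 + 38*c^3 - 106*c^2 - 28*c - 3)/(4*c^6 + 24*c^5 + 32*c^4 + 4*c^3 + 49*c^2 - 8*c + 16)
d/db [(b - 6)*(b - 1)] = 2*b - 7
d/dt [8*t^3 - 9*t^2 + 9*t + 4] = 24*t^2 - 18*t + 9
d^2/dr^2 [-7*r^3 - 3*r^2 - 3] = -42*r - 6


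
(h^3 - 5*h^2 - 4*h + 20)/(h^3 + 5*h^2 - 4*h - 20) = (h - 5)/(h + 5)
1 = 1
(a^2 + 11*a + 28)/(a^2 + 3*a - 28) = (a + 4)/(a - 4)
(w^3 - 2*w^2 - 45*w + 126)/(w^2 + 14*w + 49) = (w^2 - 9*w + 18)/(w + 7)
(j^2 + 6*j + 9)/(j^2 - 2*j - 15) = (j + 3)/(j - 5)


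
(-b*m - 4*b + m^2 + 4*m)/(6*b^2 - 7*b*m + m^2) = (-m - 4)/(6*b - m)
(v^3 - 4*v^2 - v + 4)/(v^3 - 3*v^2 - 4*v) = (v - 1)/v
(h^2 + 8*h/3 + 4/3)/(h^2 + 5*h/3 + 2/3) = (h + 2)/(h + 1)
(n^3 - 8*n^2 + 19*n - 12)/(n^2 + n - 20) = (n^2 - 4*n + 3)/(n + 5)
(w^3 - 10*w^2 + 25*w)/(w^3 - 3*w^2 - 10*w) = (w - 5)/(w + 2)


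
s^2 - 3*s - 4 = (s - 4)*(s + 1)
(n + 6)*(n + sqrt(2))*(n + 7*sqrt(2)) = n^3 + 6*n^2 + 8*sqrt(2)*n^2 + 14*n + 48*sqrt(2)*n + 84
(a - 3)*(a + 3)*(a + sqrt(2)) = a^3 + sqrt(2)*a^2 - 9*a - 9*sqrt(2)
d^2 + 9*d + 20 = (d + 4)*(d + 5)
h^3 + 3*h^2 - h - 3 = (h - 1)*(h + 1)*(h + 3)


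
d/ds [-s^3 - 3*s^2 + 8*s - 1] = -3*s^2 - 6*s + 8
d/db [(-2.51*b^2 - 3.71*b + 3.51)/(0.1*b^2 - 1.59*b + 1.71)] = (4.3619*b^2 - 9.2862*b - 0.7632)/(0.01*b^4 - 0.318*b^3 + 2.8701*b^2 - 5.4378*b + 2.9241)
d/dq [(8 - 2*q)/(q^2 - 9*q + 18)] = 2*(q^2 - 8*q + 18)/(q^4 - 18*q^3 + 117*q^2 - 324*q + 324)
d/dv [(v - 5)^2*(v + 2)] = (v - 5)*(3*v - 1)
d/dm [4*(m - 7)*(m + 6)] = 8*m - 4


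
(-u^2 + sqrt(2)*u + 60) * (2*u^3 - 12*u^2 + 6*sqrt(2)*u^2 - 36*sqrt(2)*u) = -2*u^5 - 4*sqrt(2)*u^4 + 12*u^4 + 24*sqrt(2)*u^3 + 132*u^3 - 792*u^2 + 360*sqrt(2)*u^2 - 2160*sqrt(2)*u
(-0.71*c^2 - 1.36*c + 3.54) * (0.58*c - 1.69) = -0.4118*c^3 + 0.4111*c^2 + 4.3516*c - 5.9826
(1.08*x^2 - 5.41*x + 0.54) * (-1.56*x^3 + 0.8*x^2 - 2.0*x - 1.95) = -1.6848*x^5 + 9.3036*x^4 - 7.3304*x^3 + 9.146*x^2 + 9.4695*x - 1.053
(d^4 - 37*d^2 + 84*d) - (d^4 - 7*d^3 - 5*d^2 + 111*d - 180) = 7*d^3 - 32*d^2 - 27*d + 180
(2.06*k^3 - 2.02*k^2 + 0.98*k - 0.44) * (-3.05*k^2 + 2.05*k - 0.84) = -6.283*k^5 + 10.384*k^4 - 8.8604*k^3 + 5.0478*k^2 - 1.7252*k + 0.3696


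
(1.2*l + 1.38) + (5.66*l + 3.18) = 6.86*l + 4.56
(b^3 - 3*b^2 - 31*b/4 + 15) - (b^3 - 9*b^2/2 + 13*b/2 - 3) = 3*b^2/2 - 57*b/4 + 18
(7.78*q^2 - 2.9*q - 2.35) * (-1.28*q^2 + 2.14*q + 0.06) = -9.9584*q^4 + 20.3612*q^3 - 2.7312*q^2 - 5.203*q - 0.141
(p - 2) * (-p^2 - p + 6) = -p^3 + p^2 + 8*p - 12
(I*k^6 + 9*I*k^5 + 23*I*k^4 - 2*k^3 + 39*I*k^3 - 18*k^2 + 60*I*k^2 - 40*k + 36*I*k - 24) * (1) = I*k^6 + 9*I*k^5 + 23*I*k^4 - 2*k^3 + 39*I*k^3 - 18*k^2 + 60*I*k^2 - 40*k + 36*I*k - 24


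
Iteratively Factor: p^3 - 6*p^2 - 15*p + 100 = (p - 5)*(p^2 - p - 20) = (p - 5)^2*(p + 4)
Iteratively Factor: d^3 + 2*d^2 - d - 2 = (d - 1)*(d^2 + 3*d + 2) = (d - 1)*(d + 2)*(d + 1)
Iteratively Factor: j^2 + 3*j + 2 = (j + 1)*(j + 2)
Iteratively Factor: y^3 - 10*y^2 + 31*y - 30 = (y - 2)*(y^2 - 8*y + 15) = (y - 5)*(y - 2)*(y - 3)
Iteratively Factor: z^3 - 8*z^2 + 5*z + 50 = (z + 2)*(z^2 - 10*z + 25) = (z - 5)*(z + 2)*(z - 5)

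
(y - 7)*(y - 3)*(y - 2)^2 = y^4 - 14*y^3 + 65*y^2 - 124*y + 84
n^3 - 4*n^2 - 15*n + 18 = (n - 6)*(n - 1)*(n + 3)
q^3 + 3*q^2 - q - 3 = (q - 1)*(q + 1)*(q + 3)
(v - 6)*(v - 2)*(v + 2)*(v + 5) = v^4 - v^3 - 34*v^2 + 4*v + 120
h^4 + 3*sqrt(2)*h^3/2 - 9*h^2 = h^2*(h - 3*sqrt(2)/2)*(h + 3*sqrt(2))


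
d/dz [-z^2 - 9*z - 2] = -2*z - 9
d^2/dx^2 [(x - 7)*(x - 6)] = 2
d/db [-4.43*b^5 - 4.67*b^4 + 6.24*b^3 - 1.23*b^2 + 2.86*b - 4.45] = -22.15*b^4 - 18.68*b^3 + 18.72*b^2 - 2.46*b + 2.86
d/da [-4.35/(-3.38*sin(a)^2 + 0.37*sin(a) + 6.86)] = (1.6095 - 29.406*sin(a))*cos(a)/(-3.38*sin(a)^2 + 0.37*sin(a) + 6.86)^2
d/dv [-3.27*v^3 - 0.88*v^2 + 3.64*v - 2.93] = -9.81*v^2 - 1.76*v + 3.64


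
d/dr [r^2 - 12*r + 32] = 2*r - 12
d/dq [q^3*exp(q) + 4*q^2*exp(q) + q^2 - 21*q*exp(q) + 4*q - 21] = q^3*exp(q) + 7*q^2*exp(q) - 13*q*exp(q) + 2*q - 21*exp(q) + 4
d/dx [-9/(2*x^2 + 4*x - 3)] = 36*(x + 1)/(2*x^2 + 4*x - 3)^2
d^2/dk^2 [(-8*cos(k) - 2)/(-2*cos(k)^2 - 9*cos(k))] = 2*(56*sin(k)^4/cos(k)^3 + 16*sin(k)^2 - 38 + 55/cos(k) + 108/cos(k)^2 + 106/cos(k)^3)/(2*cos(k) + 9)^3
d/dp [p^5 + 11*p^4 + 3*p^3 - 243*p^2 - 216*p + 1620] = 5*p^4 + 44*p^3 + 9*p^2 - 486*p - 216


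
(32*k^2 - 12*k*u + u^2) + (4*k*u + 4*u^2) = 32*k^2 - 8*k*u + 5*u^2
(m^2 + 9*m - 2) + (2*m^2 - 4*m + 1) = 3*m^2 + 5*m - 1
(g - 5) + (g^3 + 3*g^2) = g^3 + 3*g^2 + g - 5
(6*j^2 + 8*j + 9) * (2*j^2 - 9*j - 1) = 12*j^4 - 38*j^3 - 60*j^2 - 89*j - 9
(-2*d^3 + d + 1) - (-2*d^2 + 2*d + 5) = -2*d^3 + 2*d^2 - d - 4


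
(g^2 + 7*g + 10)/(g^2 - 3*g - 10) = (g + 5)/(g - 5)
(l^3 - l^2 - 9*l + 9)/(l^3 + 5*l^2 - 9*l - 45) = (l - 1)/(l + 5)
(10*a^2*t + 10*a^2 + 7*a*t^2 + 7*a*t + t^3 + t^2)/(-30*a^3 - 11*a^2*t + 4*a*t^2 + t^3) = (t + 1)/(-3*a + t)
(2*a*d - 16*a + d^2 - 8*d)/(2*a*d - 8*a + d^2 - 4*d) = (d - 8)/(d - 4)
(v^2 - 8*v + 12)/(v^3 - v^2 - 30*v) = (v - 2)/(v*(v + 5))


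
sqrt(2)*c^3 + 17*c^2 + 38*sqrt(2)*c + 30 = (c + 3*sqrt(2))*(c + 5*sqrt(2))*(sqrt(2)*c + 1)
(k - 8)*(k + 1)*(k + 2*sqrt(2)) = k^3 - 7*k^2 + 2*sqrt(2)*k^2 - 14*sqrt(2)*k - 8*k - 16*sqrt(2)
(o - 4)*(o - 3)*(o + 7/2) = o^3 - 7*o^2/2 - 25*o/2 + 42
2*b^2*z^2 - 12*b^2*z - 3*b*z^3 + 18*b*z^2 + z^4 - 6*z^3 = z*(-2*b + z)*(-b + z)*(z - 6)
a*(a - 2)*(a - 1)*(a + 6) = a^4 + 3*a^3 - 16*a^2 + 12*a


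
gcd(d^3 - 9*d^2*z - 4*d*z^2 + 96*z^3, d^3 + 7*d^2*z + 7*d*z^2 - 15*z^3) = d + 3*z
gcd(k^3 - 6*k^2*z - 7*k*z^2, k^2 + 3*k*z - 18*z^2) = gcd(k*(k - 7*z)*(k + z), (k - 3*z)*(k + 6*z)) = 1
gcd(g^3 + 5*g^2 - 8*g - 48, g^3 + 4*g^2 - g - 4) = g + 4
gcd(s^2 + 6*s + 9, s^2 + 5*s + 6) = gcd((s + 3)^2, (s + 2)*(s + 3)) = s + 3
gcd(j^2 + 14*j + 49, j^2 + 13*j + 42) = j + 7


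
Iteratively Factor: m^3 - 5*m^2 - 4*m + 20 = (m - 2)*(m^2 - 3*m - 10) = (m - 2)*(m + 2)*(m - 5)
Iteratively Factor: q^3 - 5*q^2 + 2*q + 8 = (q - 2)*(q^2 - 3*q - 4) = (q - 4)*(q - 2)*(q + 1)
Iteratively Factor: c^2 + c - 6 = (c - 2)*(c + 3)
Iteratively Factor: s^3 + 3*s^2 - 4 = (s - 1)*(s^2 + 4*s + 4) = (s - 1)*(s + 2)*(s + 2)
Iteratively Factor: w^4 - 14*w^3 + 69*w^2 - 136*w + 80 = (w - 1)*(w^3 - 13*w^2 + 56*w - 80) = (w - 4)*(w - 1)*(w^2 - 9*w + 20) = (w - 4)^2*(w - 1)*(w - 5)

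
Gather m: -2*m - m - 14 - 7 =-3*m - 21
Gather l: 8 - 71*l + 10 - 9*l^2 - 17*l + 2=-9*l^2 - 88*l + 20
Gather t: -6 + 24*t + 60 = 24*t + 54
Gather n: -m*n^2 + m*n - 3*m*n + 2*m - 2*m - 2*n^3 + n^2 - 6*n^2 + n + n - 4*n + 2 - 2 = -2*n^3 + n^2*(-m - 5) + n*(-2*m - 2)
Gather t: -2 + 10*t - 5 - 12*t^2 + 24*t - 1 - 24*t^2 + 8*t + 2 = -36*t^2 + 42*t - 6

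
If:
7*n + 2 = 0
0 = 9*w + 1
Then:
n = -2/7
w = -1/9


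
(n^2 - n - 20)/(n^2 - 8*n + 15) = (n + 4)/(n - 3)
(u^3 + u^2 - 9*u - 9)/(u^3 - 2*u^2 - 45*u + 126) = (u^2 + 4*u + 3)/(u^2 + u - 42)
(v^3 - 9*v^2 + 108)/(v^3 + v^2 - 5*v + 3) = (v^2 - 12*v + 36)/(v^2 - 2*v + 1)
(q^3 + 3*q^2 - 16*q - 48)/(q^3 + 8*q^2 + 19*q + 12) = (q - 4)/(q + 1)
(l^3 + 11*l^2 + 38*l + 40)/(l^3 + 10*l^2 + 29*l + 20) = (l + 2)/(l + 1)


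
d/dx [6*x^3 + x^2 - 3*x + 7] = 18*x^2 + 2*x - 3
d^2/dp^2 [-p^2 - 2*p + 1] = -2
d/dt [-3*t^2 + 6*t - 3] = 6 - 6*t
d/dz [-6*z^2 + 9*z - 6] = 9 - 12*z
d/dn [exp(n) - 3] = exp(n)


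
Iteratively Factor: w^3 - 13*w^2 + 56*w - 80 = (w - 5)*(w^2 - 8*w + 16) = (w - 5)*(w - 4)*(w - 4)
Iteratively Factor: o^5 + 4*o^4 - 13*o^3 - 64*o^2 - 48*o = (o + 3)*(o^4 + o^3 - 16*o^2 - 16*o) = (o - 4)*(o + 3)*(o^3 + 5*o^2 + 4*o) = (o - 4)*(o + 1)*(o + 3)*(o^2 + 4*o) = (o - 4)*(o + 1)*(o + 3)*(o + 4)*(o)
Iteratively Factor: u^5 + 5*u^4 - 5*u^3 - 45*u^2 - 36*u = (u)*(u^4 + 5*u^3 - 5*u^2 - 45*u - 36) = u*(u + 4)*(u^3 + u^2 - 9*u - 9) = u*(u - 3)*(u + 4)*(u^2 + 4*u + 3) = u*(u - 3)*(u + 3)*(u + 4)*(u + 1)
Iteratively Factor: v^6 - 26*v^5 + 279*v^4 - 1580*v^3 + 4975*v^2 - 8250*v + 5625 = (v - 5)*(v^5 - 21*v^4 + 174*v^3 - 710*v^2 + 1425*v - 1125) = (v - 5)^2*(v^4 - 16*v^3 + 94*v^2 - 240*v + 225) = (v - 5)^2*(v - 3)*(v^3 - 13*v^2 + 55*v - 75) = (v - 5)^3*(v - 3)*(v^2 - 8*v + 15) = (v - 5)^4*(v - 3)*(v - 3)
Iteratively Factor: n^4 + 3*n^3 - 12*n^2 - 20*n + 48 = (n - 2)*(n^3 + 5*n^2 - 2*n - 24) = (n - 2)*(n + 4)*(n^2 + n - 6) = (n - 2)^2*(n + 4)*(n + 3)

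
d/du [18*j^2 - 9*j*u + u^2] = -9*j + 2*u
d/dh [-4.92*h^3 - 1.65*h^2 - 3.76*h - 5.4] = -14.76*h^2 - 3.3*h - 3.76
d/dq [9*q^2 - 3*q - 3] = 18*q - 3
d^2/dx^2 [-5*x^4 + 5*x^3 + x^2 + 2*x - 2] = -60*x^2 + 30*x + 2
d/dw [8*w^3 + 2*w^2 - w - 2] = 24*w^2 + 4*w - 1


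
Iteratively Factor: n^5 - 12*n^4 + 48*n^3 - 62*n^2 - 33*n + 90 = (n - 5)*(n^4 - 7*n^3 + 13*n^2 + 3*n - 18) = (n - 5)*(n + 1)*(n^3 - 8*n^2 + 21*n - 18) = (n - 5)*(n - 2)*(n + 1)*(n^2 - 6*n + 9) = (n - 5)*(n - 3)*(n - 2)*(n + 1)*(n - 3)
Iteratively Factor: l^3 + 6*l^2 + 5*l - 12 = (l - 1)*(l^2 + 7*l + 12) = (l - 1)*(l + 3)*(l + 4)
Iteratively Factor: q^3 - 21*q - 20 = (q - 5)*(q^2 + 5*q + 4) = (q - 5)*(q + 1)*(q + 4)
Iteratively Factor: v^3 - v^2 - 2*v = (v - 2)*(v^2 + v) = v*(v - 2)*(v + 1)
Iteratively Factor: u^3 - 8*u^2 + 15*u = (u - 3)*(u^2 - 5*u) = (u - 5)*(u - 3)*(u)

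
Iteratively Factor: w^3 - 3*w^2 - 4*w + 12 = (w - 3)*(w^2 - 4) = (w - 3)*(w + 2)*(w - 2)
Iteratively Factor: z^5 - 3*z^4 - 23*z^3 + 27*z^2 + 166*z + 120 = (z + 3)*(z^4 - 6*z^3 - 5*z^2 + 42*z + 40) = (z + 1)*(z + 3)*(z^3 - 7*z^2 + 2*z + 40) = (z + 1)*(z + 2)*(z + 3)*(z^2 - 9*z + 20) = (z - 4)*(z + 1)*(z + 2)*(z + 3)*(z - 5)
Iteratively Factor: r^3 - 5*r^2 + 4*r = (r - 4)*(r^2 - r) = (r - 4)*(r - 1)*(r)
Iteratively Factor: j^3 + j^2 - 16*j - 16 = (j - 4)*(j^2 + 5*j + 4) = (j - 4)*(j + 1)*(j + 4)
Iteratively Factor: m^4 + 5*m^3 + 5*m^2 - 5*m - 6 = (m + 3)*(m^3 + 2*m^2 - m - 2) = (m + 1)*(m + 3)*(m^2 + m - 2) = (m - 1)*(m + 1)*(m + 3)*(m + 2)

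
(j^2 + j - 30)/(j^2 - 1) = (j^2 + j - 30)/(j^2 - 1)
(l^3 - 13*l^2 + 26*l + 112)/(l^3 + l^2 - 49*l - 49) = (l^2 - 6*l - 16)/(l^2 + 8*l + 7)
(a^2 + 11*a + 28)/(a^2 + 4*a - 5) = (a^2 + 11*a + 28)/(a^2 + 4*a - 5)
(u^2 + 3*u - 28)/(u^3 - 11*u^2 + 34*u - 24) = (u + 7)/(u^2 - 7*u + 6)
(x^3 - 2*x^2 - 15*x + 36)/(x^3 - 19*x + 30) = (x^2 + x - 12)/(x^2 + 3*x - 10)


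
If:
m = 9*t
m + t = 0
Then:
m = 0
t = 0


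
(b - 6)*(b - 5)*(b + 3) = b^3 - 8*b^2 - 3*b + 90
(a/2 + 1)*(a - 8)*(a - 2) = a^3/2 - 4*a^2 - 2*a + 16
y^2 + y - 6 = (y - 2)*(y + 3)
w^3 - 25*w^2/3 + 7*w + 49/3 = (w - 7)*(w - 7/3)*(w + 1)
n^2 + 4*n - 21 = (n - 3)*(n + 7)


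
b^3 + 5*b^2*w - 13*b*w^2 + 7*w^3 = (b - w)^2*(b + 7*w)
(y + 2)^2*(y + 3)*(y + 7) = y^4 + 14*y^3 + 65*y^2 + 124*y + 84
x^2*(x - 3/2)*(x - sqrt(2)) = x^4 - 3*x^3/2 - sqrt(2)*x^3 + 3*sqrt(2)*x^2/2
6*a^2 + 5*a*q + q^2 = (2*a + q)*(3*a + q)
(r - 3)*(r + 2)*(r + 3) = r^3 + 2*r^2 - 9*r - 18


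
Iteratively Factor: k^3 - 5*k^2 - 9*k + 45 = (k + 3)*(k^2 - 8*k + 15) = (k - 3)*(k + 3)*(k - 5)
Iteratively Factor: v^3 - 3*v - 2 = (v + 1)*(v^2 - v - 2) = (v - 2)*(v + 1)*(v + 1)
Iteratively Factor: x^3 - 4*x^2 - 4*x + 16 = (x - 2)*(x^2 - 2*x - 8) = (x - 4)*(x - 2)*(x + 2)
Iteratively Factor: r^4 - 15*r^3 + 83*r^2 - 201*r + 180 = (r - 4)*(r^3 - 11*r^2 + 39*r - 45) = (r - 4)*(r - 3)*(r^2 - 8*r + 15) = (r - 4)*(r - 3)^2*(r - 5)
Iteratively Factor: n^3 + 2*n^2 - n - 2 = (n + 2)*(n^2 - 1) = (n + 1)*(n + 2)*(n - 1)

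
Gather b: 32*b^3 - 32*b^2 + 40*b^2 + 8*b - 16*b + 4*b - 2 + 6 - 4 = 32*b^3 + 8*b^2 - 4*b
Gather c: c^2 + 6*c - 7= c^2 + 6*c - 7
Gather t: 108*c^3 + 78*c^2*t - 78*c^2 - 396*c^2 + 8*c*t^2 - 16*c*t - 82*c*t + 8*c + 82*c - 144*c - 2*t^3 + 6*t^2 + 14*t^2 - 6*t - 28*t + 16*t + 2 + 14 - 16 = 108*c^3 - 474*c^2 - 54*c - 2*t^3 + t^2*(8*c + 20) + t*(78*c^2 - 98*c - 18)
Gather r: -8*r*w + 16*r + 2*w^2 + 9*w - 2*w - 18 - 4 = r*(16 - 8*w) + 2*w^2 + 7*w - 22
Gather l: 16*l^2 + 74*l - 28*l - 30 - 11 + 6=16*l^2 + 46*l - 35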